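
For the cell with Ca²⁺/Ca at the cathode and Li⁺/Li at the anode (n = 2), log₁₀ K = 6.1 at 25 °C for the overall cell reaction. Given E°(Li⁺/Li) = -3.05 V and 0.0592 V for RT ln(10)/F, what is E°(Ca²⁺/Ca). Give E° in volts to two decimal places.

-2.87 V

E°cell = (0.0592/n)·log K = (0.0592/2)(6.1) = +0.181 V.
Since Ca²⁺/Ca is the cathode and Li⁺/Li the anode, E°cell = E°(Ca²⁺/Ca) − E°(Li⁺/Li).
So E°(Ca²⁺/Ca) = E°cell + E°(Li⁺/Li) = +0.181 + (-3.05) = -2.87 V.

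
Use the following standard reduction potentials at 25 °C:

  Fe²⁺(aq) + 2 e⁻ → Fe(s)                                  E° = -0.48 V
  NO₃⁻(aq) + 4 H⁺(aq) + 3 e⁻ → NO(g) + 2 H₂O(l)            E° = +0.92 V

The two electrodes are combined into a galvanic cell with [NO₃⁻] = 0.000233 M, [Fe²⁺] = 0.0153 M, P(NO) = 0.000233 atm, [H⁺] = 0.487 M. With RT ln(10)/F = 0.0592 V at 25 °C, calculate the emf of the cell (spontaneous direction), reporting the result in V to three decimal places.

+1.429 V

NO₃⁻/NO is the cathode (higher E°), Fe²⁺/Fe the anode: E°cell = +0.92 − (-0.48) = +1.40 V, n = 6.
Overall: 2 NO₃⁻(aq) + 8 H⁺(aq) + 3 Fe(s) → 2 NO(g) + 4 H₂O(l) + 3 Fe²⁺(aq)
Q = P(NO)^2·[Fe²⁺]^3 / ([NO₃⁻]^2·[H⁺]^8); log Q = -2.946.
E = E° − (0.0592/n) log Q = +1.40 − (0.0592/6)(-2.946) = +1.429 V.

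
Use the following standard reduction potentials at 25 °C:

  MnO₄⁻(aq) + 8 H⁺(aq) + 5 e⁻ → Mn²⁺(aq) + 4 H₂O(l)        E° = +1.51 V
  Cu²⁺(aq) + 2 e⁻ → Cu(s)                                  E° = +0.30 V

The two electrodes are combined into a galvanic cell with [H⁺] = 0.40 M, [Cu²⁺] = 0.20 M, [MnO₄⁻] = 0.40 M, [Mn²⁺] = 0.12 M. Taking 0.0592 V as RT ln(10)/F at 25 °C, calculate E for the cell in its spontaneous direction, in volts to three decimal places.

+1.199 V

MnO₄⁻/Mn²⁺ is the cathode (higher E°), Cu²⁺/Cu the anode: E°cell = +1.51 − (+0.30) = +1.21 V, n = 10.
Overall: 2 MnO₄⁻(aq) + 16 H⁺(aq) + 5 Cu(s) → 2 Mn²⁺(aq) + 8 H₂O(l) + 5 Cu²⁺(aq)
Q = [Mn²⁺]^2·[Cu²⁺]^5 / ([MnO₄⁻]^2·[H⁺]^16); log Q = 1.826.
E = E° − (0.0592/n) log Q = +1.21 − (0.0592/10)(1.826) = +1.199 V.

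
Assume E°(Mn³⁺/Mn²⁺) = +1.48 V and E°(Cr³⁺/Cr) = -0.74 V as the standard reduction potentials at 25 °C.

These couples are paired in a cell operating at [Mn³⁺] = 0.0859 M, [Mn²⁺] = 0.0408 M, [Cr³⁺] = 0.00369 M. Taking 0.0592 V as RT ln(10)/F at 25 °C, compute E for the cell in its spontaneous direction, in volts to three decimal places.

+2.287 V

Mn³⁺/Mn²⁺ is the cathode (higher E°), Cr³⁺/Cr the anode: E°cell = +1.48 − (-0.74) = +2.22 V, n = 3.
Overall: 3 Mn³⁺(aq) + Cr(s) → 3 Mn²⁺(aq) + Cr³⁺(aq)
Q = [Mn²⁺]^3·[Cr³⁺] / ([Mn³⁺]^3); log Q = -3.403.
E = E° − (0.0592/n) log Q = +2.22 − (0.0592/3)(-3.403) = +2.287 V.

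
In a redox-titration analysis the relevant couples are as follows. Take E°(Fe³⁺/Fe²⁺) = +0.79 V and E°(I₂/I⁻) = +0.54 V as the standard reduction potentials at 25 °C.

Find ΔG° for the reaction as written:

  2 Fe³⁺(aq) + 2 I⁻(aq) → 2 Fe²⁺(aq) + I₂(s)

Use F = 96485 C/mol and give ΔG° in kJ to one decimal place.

-48.2 kJ

As written, Fe³⁺/Fe²⁺ is reduced (cathode) and I₂/I⁻ is oxidised (anode), so E°cell = (+0.79) − (+0.54) = +0.25 V.
Balancing electrons gives n = 2.
ΔG° = −nFE° = −(2)(96485)(+0.25) = -48,242 J = -48.2 kJ.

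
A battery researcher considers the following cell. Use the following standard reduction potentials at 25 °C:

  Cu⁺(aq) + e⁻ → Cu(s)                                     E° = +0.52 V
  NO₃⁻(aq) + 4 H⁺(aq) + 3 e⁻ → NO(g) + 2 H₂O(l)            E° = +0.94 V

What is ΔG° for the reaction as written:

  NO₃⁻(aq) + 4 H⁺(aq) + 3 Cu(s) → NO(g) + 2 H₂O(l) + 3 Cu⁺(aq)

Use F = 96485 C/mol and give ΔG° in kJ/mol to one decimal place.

As written, NO₃⁻/NO is reduced (cathode) and Cu⁺/Cu is oxidised (anode), so E°cell = (+0.94) − (+0.52) = +0.42 V.
Balancing electrons gives n = 3.
ΔG° = −nFE° = −(3)(96485)(+0.42) = -121,571 J = -121.6 kJ/mol.

-121.6 kJ/mol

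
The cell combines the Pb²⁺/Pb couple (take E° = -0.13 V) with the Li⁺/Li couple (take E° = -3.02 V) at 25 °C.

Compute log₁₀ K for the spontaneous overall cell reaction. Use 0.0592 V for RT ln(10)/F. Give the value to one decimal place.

Cathode: Pb²⁺/Pb; anode: Li⁺/Li. E°cell = +2.89 V, n = 2.
log K = nE°cell / 0.0592 = (2)(+2.89) / 0.0592 = 97.6.

97.6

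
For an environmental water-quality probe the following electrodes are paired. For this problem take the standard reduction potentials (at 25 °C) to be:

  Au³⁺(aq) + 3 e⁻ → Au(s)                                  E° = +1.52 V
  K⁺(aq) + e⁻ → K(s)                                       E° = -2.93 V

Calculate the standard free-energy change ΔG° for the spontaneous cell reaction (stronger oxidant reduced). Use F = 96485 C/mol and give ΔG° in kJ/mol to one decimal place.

Au³⁺/Au (E° = +1.52 V) is the cathode; K⁺/K (E° = -2.93 V) is the anode, so E°cell = +4.45 V.
Balancing electrons gives n = 3 (lcm of 3 and 1).
ΔG° = −nFE° = −(3)(96485)(+4.45) = -1,288,075 J = -1288.1 kJ/mol.

-1288.1 kJ/mol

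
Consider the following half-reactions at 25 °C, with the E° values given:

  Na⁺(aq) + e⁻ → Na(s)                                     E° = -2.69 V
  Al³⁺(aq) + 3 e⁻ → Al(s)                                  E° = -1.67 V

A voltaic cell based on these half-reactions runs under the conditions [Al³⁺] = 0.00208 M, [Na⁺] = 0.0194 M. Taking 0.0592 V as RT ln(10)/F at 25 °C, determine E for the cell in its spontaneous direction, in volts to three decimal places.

Al³⁺/Al is the cathode (higher E°), Na⁺/Na the anode: E°cell = -1.67 − (-2.69) = +1.02 V, n = 3.
Overall: Al³⁺(aq) + 3 Na(s) → Al(s) + 3 Na⁺(aq)
Q = [Na⁺]^3 / ([Al³⁺]); log Q = -2.455.
E = E° − (0.0592/n) log Q = +1.02 − (0.0592/3)(-2.455) = +1.068 V.

+1.068 V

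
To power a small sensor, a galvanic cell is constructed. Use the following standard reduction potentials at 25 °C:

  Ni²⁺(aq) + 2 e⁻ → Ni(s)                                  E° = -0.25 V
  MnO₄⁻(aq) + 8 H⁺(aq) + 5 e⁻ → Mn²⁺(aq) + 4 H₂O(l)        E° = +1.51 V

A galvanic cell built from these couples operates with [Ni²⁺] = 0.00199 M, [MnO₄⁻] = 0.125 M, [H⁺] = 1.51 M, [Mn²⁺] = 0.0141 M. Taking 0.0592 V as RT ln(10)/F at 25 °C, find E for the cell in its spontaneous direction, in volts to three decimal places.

+1.868 V

MnO₄⁻/Mn²⁺ is the cathode (higher E°), Ni²⁺/Ni the anode: E°cell = +1.51 − (-0.25) = +1.76 V, n = 10.
Overall: 2 MnO₄⁻(aq) + 16 H⁺(aq) + 5 Ni(s) → 2 Mn²⁺(aq) + 8 H₂O(l) + 5 Ni²⁺(aq)
Q = [Mn²⁺]^2·[Ni²⁺]^5 / ([MnO₄⁻]^2·[H⁺]^16); log Q = -18.265.
E = E° − (0.0592/n) log Q = +1.76 − (0.0592/10)(-18.265) = +1.868 V.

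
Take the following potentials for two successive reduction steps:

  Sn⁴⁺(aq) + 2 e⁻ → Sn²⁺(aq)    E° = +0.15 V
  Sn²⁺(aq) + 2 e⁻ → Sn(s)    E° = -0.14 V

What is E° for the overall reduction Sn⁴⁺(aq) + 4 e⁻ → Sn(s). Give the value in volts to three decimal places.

+0.005 V

Adding the free-energy changes (−nFE°) of the two steps gives −n₃FE°₃ = −n₁FE°₁ − n₂FE°₂.
E°₃ = (2×+0.15 + 2×-0.14) / 4 = (+0.020) / 4 = +0.005 V.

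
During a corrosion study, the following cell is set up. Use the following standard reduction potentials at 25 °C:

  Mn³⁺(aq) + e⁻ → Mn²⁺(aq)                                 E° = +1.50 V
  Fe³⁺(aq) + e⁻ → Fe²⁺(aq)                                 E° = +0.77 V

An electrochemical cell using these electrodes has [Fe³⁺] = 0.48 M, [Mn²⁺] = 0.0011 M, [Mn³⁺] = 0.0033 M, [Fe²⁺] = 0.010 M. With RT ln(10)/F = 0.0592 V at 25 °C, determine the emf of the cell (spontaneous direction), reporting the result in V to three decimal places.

Mn³⁺/Mn²⁺ is the cathode (higher E°), Fe³⁺/Fe²⁺ the anode: E°cell = +1.50 − (+0.77) = +0.73 V, n = 1.
Overall: Mn³⁺(aq) + Fe²⁺(aq) → Mn²⁺(aq) + Fe³⁺(aq)
Q = [Mn²⁺]·[Fe³⁺] / ([Mn³⁺]·[Fe²⁺]); log Q = 1.204.
E = E° − (0.0592/n) log Q = +0.73 − (0.0592/1)(1.204) = +0.659 V.

+0.659 V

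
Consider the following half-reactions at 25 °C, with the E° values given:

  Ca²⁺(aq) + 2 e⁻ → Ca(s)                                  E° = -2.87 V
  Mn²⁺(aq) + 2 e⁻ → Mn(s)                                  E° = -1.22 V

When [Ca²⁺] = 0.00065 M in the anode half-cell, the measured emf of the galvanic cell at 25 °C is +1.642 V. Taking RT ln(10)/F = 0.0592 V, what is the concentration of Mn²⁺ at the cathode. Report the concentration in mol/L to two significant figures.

0.00035 M

Mn²⁺/Mn is the cathode, Ca²⁺/Ca the anode: E°cell = +1.65 V, n = 2.
Overall reaction: Mn²⁺(aq) + Ca(s) → Mn(s) + Ca²⁺(aq); Q = [Ca²⁺]^1/[Mn²⁺]^1.
From E = E° − (0.0592/n) log Q: log Q = (E° − E)·n/0.0592 = (+1.65 − (+1.642))·2/0.0592 = 0.2703.
So 1·log[Mn²⁺] = 1·log(0.00065) − log Q = -3.1871 − (0.2703) = -3.4574; [Mn²⁺] = 10^(-3.4574) ≈ 0.00035 M.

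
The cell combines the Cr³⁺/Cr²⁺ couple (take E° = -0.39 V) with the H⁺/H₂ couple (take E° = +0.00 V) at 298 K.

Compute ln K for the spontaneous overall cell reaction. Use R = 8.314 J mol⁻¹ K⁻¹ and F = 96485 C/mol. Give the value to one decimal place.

30.4

Cathode: H⁺/H₂; anode: Cr³⁺/Cr²⁺. E°cell = (+0.00) − (-0.39) = +0.39 V, with n = 2.
ΔG° = −nFE° = −RT ln K, so ln K = nFE°/(RT) = (2)(96485)(+0.39) / ((8.314)(298)) = 30.376.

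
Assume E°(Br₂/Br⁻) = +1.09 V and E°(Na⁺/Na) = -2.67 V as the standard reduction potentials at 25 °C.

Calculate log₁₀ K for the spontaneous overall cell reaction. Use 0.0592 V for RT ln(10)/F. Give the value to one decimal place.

Cathode: Br₂/Br⁻; anode: Na⁺/Na. E°cell = +3.76 V, n = 2.
log K = nE°cell / 0.0592 = (2)(+3.76) / 0.0592 = 127.0.

127.0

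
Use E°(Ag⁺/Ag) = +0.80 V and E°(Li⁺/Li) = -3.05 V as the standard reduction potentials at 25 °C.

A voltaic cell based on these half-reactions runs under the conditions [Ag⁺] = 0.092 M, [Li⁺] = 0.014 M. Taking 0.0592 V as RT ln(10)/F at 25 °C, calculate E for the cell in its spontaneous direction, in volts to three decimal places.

Ag⁺/Ag is the cathode (higher E°), Li⁺/Li the anode: E°cell = +0.80 − (-3.05) = +3.85 V, n = 1.
Overall: Ag⁺(aq) + Li(s) → Ag(s) + Li⁺(aq)
Q = [Li⁺] / ([Ag⁺]); log Q = -0.818.
E = E° − (0.0592/n) log Q = +3.85 − (0.0592/1)(-0.818) = +3.898 V.

+3.898 V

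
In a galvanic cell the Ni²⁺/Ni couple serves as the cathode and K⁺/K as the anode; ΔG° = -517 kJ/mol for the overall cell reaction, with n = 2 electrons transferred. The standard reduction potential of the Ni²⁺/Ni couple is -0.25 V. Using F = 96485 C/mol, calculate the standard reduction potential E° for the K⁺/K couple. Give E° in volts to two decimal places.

-2.93 V

E°cell = −ΔG°/(nF) = −(-517×10³)/((2)(96485)) = +2.679 V.
Since Ni²⁺/Ni is the cathode and K⁺/K the anode, E°cell = E°(Ni²⁺/Ni) − E°(K⁺/K).
So E°(K⁺/K) = E°(Ni²⁺/Ni) − E°cell = (-0.25) − (+2.679) = -2.93 V.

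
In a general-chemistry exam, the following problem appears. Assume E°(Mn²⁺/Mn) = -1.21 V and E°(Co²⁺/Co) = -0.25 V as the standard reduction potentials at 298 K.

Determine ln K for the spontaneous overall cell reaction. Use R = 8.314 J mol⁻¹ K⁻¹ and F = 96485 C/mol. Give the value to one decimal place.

Cathode: Co²⁺/Co; anode: Mn²⁺/Mn. E°cell = (-0.25) − (-1.21) = +0.96 V, with n = 2.
ΔG° = −nFE° = −RT ln K, so ln K = nFE°/(RT) = (2)(96485)(+0.96) / ((8.314)(298)) = 74.771.

74.8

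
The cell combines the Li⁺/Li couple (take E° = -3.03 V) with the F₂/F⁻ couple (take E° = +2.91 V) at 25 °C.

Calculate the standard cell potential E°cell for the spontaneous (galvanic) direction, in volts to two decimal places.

The F₂/F⁻ couple has the higher reduction potential, so it is the cathode; Li⁺/Li is oxidised at the anode.
E°cell = E°(cathode) − E°(anode) = (+2.91) − (-3.03) = +5.94 V.

+5.94 V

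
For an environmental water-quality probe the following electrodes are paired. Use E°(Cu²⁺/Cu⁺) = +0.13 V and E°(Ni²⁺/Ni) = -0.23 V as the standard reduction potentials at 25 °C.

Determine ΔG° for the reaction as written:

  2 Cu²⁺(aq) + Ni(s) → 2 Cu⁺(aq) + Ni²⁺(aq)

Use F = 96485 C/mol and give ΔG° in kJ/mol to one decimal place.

-69.5 kJ/mol

As written, Cu²⁺/Cu⁺ is reduced (cathode) and Ni²⁺/Ni is oxidised (anode), so E°cell = (+0.13) − (-0.23) = +0.36 V.
Balancing electrons gives n = 2.
ΔG° = −nFE° = −(2)(96485)(+0.36) = -69,469 J = -69.5 kJ/mol.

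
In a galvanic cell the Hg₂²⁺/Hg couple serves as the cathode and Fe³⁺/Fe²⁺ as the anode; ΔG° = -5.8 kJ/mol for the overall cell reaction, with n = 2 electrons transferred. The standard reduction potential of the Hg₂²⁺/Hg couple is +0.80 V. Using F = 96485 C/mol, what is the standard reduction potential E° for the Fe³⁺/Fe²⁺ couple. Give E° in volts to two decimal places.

E°cell = −ΔG°/(nF) = −(-5.8×10³)/((2)(96485)) = +0.030 V.
Since Hg₂²⁺/Hg is the cathode and Fe³⁺/Fe²⁺ the anode, E°cell = E°(Hg₂²⁺/Hg) − E°(Fe³⁺/Fe²⁺).
So E°(Fe³⁺/Fe²⁺) = E°(Hg₂²⁺/Hg) − E°cell = (+0.80) − (+0.030) = +0.77 V.

+0.77 V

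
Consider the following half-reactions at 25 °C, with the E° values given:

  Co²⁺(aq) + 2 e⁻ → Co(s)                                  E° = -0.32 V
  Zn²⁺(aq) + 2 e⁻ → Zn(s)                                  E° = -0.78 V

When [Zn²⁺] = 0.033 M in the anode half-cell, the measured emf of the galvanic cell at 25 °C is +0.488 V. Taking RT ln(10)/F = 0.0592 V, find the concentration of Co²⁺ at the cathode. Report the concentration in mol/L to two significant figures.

0.29 M

Co²⁺/Co is the cathode, Zn²⁺/Zn the anode: E°cell = +0.46 V, n = 2.
Overall reaction: Co²⁺(aq) + Zn(s) → Co(s) + Zn²⁺(aq); Q = [Zn²⁺]^1/[Co²⁺]^1.
From E = E° − (0.0592/n) log Q: log Q = (E° − E)·n/0.0592 = (+0.46 − (+0.488))·2/0.0592 = -0.9459.
So 1·log[Co²⁺] = 1·log(0.033) − log Q = -1.4815 − (-0.9459) = -0.5356; [Co²⁺] = 10^(-0.5356) ≈ 0.29 M.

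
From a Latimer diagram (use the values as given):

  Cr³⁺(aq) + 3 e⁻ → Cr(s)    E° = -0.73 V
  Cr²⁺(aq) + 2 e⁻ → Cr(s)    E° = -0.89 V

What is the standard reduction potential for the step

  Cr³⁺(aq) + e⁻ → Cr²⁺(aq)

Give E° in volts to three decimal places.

-0.410 V

Sequential free energies add, so n₃E°₃ = n₁E°₁ + n₂E°₂.
With n₃ = 3, and the known step contributing 2×(-0.89) V, the unknown satisfies 1·E° = 3×(-0.73) − 2×(-0.89) = -0.410.
E° = -0.410 / 1 = -0.410 V.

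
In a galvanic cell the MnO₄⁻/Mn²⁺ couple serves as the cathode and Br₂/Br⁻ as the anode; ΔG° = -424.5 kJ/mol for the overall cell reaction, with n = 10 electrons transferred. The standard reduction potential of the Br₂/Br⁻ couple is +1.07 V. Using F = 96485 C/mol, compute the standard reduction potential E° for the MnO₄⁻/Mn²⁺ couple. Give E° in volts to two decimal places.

E°cell = −ΔG°/(nF) = −(-424.5×10³)/((10)(96485)) = +0.440 V.
Since MnO₄⁻/Mn²⁺ is the cathode and Br₂/Br⁻ the anode, E°cell = E°(MnO₄⁻/Mn²⁺) − E°(Br₂/Br⁻).
So E°(MnO₄⁻/Mn²⁺) = E°cell + E°(Br₂/Br⁻) = +0.440 + (+1.07) = +1.51 V.

+1.51 V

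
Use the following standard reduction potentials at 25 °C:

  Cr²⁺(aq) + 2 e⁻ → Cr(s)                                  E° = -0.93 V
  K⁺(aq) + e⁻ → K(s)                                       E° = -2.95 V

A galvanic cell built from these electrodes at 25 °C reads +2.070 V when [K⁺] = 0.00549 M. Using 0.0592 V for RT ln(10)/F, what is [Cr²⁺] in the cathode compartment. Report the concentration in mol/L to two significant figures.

0.0015 M

Cr²⁺/Cr is the cathode, K⁺/K the anode: E°cell = +2.02 V, n = 2.
Overall reaction: Cr²⁺(aq) + 2 K(s) → Cr(s) + 2 K⁺(aq); Q = [K⁺]^2/[Cr²⁺]^1.
From E = E° − (0.0592/n) log Q: log Q = (E° − E)·n/0.0592 = (+2.02 − (+2.070))·2/0.0592 = -1.6892.
So 1·log[Cr²⁺] = 2·log(0.00549) − log Q = -4.5209 − (-1.6892) = -2.8317; [Cr²⁺] = 10^(-2.8317) ≈ 0.0015 M.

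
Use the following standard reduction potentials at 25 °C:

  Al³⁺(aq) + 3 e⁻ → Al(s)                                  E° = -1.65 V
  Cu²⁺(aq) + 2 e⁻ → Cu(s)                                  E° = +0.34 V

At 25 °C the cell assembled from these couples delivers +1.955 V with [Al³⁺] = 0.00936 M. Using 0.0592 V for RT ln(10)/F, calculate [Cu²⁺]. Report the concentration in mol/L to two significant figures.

0.0029 M

Cu²⁺/Cu is the cathode, Al³⁺/Al the anode: E°cell = +1.99 V, n = 6.
Overall reaction: 3 Cu²⁺(aq) + 2 Al(s) → 3 Cu(s) + 2 Al³⁺(aq); Q = [Al³⁺]^2/[Cu²⁺]^3.
From E = E° − (0.0592/n) log Q: log Q = (E° − E)·n/0.0592 = (+1.99 − (+1.955))·6/0.0592 = 3.5473.
So 3·log[Cu²⁺] = 2·log(0.00936) − log Q = -4.0574 − (3.5473) = -7.6047; log[Cu²⁺] = -7.6047 / 3 = -2.5349; [Cu²⁺] = 10^(-2.5349) ≈ 0.0029 M.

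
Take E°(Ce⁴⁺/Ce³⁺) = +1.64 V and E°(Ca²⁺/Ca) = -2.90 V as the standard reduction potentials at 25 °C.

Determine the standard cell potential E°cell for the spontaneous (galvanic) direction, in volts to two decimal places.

+4.54 V

The Ce⁴⁺/Ce³⁺ couple has the higher reduction potential, so it is the cathode; Ca²⁺/Ca is oxidised at the anode.
E°cell = E°(cathode) − E°(anode) = (+1.64) − (-2.90) = +4.54 V.
Since E°cell > 0, the reaction is spontaneous under standard conditions.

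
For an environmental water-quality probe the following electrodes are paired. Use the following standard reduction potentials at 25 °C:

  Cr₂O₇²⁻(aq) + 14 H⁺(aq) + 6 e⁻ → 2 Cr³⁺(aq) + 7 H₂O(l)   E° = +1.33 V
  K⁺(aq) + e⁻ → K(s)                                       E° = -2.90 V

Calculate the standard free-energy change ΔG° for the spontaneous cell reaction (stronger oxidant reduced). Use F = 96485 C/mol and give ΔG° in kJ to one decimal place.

Cr₂O₇²⁻/Cr³⁺ (E° = +1.33 V) is the cathode; K⁺/K (E° = -2.90 V) is the anode, so E°cell = +4.23 V.
Balancing electrons gives n = 6 (lcm of 6 and 1).
ΔG° = −nFE° = −(6)(96485)(+4.23) = -2,448,789 J = -2448.8 kJ.

-2448.8 kJ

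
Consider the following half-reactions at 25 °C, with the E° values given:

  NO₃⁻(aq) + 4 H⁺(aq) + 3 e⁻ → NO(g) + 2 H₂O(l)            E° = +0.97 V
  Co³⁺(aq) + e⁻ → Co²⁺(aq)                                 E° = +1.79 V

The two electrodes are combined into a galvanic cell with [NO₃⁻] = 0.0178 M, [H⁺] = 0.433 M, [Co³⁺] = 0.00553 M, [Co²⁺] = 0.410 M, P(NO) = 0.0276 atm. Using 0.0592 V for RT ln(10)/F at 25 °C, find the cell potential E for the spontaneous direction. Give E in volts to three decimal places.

Co³⁺/Co²⁺ is the cathode (higher E°), NO₃⁻/NO the anode: E°cell = +1.79 − (+0.97) = +0.82 V, n = 3.
Overall: 3 Co³⁺(aq) + NO(g) + 2 H₂O(l) → 3 Co²⁺(aq) + NO₃⁻(aq) + 4 H⁺(aq)
Q = [Co²⁺]^3·[NO₃⁻]·[H⁺]^4 / ([Co³⁺]^3·P(NO)); log Q = 3.966.
E = E° − (0.0592/n) log Q = +0.82 − (0.0592/3)(3.966) = +0.742 V.

+0.742 V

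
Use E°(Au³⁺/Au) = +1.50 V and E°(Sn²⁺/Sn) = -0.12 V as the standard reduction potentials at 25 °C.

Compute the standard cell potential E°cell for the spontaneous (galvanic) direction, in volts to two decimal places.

+1.62 V

The Au³⁺/Au couple has the higher reduction potential, so it is the cathode; Sn²⁺/Sn is oxidised at the anode.
E°cell = E°(cathode) − E°(anode) = (+1.50) − (-0.12) = +1.62 V.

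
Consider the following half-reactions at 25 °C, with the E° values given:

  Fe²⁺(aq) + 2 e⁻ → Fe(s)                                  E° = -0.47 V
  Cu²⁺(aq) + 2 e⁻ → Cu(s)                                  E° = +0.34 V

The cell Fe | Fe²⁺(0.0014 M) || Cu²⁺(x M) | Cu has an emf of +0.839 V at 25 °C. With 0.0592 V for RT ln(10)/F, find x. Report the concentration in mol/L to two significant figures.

0.013 M

Cu²⁺/Cu is the cathode, Fe²⁺/Fe the anode: E°cell = +0.81 V, n = 2.
Overall reaction: Cu²⁺(aq) + Fe(s) → Cu(s) + Fe²⁺(aq); Q = [Fe²⁺]^1/[Cu²⁺]^1.
From E = E° − (0.0592/n) log Q: log Q = (E° − E)·n/0.0592 = (+0.81 − (+0.839))·2/0.0592 = -0.9797.
So 1·log[Cu²⁺] = 1·log(0.0014) − log Q = -2.8539 − (-0.9797) = -1.8742; [Cu²⁺] = 10^(-1.8742) ≈ 0.013 M.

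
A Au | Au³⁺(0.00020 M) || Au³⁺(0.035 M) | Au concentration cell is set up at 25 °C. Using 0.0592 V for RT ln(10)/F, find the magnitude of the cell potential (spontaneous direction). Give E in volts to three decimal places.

+0.044 V

For a concentration cell E°cell = 0. The 0.035 M side is the cathode (reduction is favoured where [Au³⁺] is higher).
With n = 3, E = −(0.0592/3) log([Au³⁺]ₐₙ/[Au³⁺]꜀ₐₜ) = −(0.0592/3) log(0.0002/0.035) = −(0.0592/3)(-2.243) = +0.044 V.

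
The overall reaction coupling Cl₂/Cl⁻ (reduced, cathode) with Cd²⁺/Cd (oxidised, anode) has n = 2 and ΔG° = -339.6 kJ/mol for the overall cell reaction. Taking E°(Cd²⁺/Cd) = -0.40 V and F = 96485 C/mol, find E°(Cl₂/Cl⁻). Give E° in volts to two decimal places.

+1.36 V

E°cell = −ΔG°/(nF) = −(-339.6×10³)/((2)(96485)) = +1.760 V.
Since Cl₂/Cl⁻ is the cathode and Cd²⁺/Cd the anode, E°cell = E°(Cl₂/Cl⁻) − E°(Cd²⁺/Cd).
So E°(Cl₂/Cl⁻) = E°cell + E°(Cd²⁺/Cd) = +1.760 + (-0.40) = +1.36 V.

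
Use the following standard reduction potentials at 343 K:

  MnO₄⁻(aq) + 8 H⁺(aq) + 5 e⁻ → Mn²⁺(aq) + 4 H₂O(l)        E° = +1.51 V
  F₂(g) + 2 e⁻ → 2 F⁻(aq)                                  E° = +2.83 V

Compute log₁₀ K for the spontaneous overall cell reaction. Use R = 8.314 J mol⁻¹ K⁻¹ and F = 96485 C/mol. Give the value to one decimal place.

Cathode: F₂/F⁻; anode: MnO₄⁻/Mn²⁺. E°cell = (+2.83) − (+1.51) = +1.32 V, with n = 10.
ΔG° = −nFE° = −RT ln K, so ln K = nFE°/(RT) = (10)(96485)(+1.32) / ((8.314)(343)) = 446.611.
log₁₀ K = 446.611 / ln 10 = 194.0.

194.0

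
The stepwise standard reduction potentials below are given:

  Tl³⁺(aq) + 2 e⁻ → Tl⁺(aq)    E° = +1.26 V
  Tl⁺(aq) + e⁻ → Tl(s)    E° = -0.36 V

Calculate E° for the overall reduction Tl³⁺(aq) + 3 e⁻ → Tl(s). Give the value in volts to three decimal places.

+0.720 V

Since ΔG° = −nFE° is additive over sequential reductions, n₃E°₃ = n₁E°₁ + n₂E°₂.
E°₃ = (2×+1.26 + 1×-0.36) / 3 = (+2.160) / 3 = +0.720 V.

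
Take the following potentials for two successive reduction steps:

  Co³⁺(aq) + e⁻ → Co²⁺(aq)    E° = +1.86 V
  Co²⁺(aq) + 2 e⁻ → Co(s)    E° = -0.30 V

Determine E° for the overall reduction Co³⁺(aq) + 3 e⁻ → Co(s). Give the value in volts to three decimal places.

+0.420 V

Adding the free-energy changes (−nFE°) of the two steps gives −n₃FE°₃ = −n₁FE°₁ − n₂FE°₂.
E°₃ = (1×+1.86 + 2×-0.30) / 3 = (+1.260) / 3 = +0.420 V.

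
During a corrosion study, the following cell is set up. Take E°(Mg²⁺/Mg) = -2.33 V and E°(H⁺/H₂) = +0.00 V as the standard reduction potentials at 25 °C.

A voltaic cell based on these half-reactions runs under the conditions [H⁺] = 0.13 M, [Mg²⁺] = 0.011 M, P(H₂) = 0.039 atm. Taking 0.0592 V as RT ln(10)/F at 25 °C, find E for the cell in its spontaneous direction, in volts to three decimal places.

H⁺/H₂ is the cathode (higher E°), Mg²⁺/Mg the anode: E°cell = +0.00 − (-2.33) = +2.33 V, n = 2.
Overall: 2 H⁺(aq) + Mg(s) → H₂(g) + Mg²⁺(aq)
Q = P(H₂)·[Mg²⁺] / ([H⁺]^2); log Q = -1.595.
E = E° − (0.0592/n) log Q = +2.33 − (0.0592/2)(-1.595) = +2.377 V.

+2.377 V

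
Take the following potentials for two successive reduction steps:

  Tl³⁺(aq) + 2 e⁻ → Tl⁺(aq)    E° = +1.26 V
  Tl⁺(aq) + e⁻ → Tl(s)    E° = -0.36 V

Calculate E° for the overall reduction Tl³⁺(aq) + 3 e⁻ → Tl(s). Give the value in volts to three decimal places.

+0.720 V

Adding the free-energy changes (−nFE°) of the two steps gives −n₃FE°₃ = −n₁FE°₁ − n₂FE°₂.
E°₃ = (2×+1.26 + 1×-0.36) / 3 = (+2.160) / 3 = +0.720 V.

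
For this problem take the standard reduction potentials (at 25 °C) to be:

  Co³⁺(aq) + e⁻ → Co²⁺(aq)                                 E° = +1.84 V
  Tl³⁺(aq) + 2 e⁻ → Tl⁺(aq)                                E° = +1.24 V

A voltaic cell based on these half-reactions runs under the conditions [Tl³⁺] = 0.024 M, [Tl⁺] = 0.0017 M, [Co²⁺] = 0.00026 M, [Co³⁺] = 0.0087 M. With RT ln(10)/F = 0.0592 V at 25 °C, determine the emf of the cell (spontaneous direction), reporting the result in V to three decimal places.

Co³⁺/Co²⁺ is the cathode (higher E°), Tl³⁺/Tl⁺ the anode: E°cell = +1.84 − (+1.24) = +0.60 V, n = 2.
Overall: 2 Co³⁺(aq) + Tl⁺(aq) → 2 Co²⁺(aq) + Tl³⁺(aq)
Q = [Co²⁺]^2·[Tl³⁺] / ([Co³⁺]^2·[Tl⁺]); log Q = -1.899.
E = E° − (0.0592/n) log Q = +0.60 − (0.0592/2)(-1.899) = +0.656 V.

+0.656 V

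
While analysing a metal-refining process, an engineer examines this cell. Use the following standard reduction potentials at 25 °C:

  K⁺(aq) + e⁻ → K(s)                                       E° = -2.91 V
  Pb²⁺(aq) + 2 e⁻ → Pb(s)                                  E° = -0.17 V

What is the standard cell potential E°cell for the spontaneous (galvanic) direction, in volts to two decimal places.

The Pb²⁺/Pb couple has the higher reduction potential, so it is the cathode; K⁺/K is oxidised at the anode.
E°cell = E°(cathode) − E°(anode) = (-0.17) − (-2.91) = +2.74 V.

+2.74 V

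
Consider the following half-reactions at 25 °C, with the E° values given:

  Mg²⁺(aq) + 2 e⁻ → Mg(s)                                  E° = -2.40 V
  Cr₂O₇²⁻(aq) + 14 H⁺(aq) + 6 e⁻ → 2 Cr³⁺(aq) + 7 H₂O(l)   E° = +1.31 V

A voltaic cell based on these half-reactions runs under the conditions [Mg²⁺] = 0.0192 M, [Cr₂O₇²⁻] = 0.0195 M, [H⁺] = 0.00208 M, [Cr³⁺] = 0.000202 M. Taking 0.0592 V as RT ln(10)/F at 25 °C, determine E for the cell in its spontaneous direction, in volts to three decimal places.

Cr₂O₇²⁻/Cr³⁺ is the cathode (higher E°), Mg²⁺/Mg the anode: E°cell = +1.31 − (-2.40) = +3.71 V, n = 6.
Overall: Cr₂O₇²⁻(aq) + 14 H⁺(aq) + 3 Mg(s) → 2 Cr³⁺(aq) + 7 H₂O(l) + 3 Mg²⁺(aq)
Q = [Cr³⁺]^2·[Mg²⁺]^3 / ([Cr₂O₇²⁻]·[H⁺]^14); log Q = 26.718.
E = E° − (0.0592/n) log Q = +3.71 − (0.0592/6)(26.718) = +3.446 V.

+3.446 V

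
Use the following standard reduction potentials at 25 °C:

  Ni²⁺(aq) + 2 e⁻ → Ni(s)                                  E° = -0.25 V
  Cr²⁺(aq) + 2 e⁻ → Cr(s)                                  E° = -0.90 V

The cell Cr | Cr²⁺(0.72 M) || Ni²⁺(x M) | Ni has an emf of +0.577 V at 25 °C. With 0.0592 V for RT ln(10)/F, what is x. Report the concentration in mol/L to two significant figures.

0.0025 M

Ni²⁺/Ni is the cathode, Cr²⁺/Cr the anode: E°cell = +0.65 V, n = 2.
Overall reaction: Ni²⁺(aq) + Cr(s) → Ni(s) + Cr²⁺(aq); Q = [Cr²⁺]^1/[Ni²⁺]^1.
From E = E° − (0.0592/n) log Q: log Q = (E° − E)·n/0.0592 = (+0.65 − (+0.577))·2/0.0592 = 2.4662.
So 1·log[Ni²⁺] = 1·log(0.72) − log Q = -0.1427 − (2.4662) = -2.6089; [Ni²⁺] = 10^(-2.6089) ≈ 0.0025 M.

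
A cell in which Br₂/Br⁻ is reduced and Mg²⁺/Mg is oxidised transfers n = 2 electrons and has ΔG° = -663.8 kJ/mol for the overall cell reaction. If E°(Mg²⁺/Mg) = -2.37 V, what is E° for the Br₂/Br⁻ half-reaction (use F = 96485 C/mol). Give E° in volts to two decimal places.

E°cell = −ΔG°/(nF) = −(-663.8×10³)/((2)(96485)) = +3.440 V.
Since Br₂/Br⁻ is the cathode and Mg²⁺/Mg the anode, E°cell = E°(Br₂/Br⁻) − E°(Mg²⁺/Mg).
So E°(Br₂/Br⁻) = E°cell + E°(Mg²⁺/Mg) = +3.440 + (-2.37) = +1.07 V.

+1.07 V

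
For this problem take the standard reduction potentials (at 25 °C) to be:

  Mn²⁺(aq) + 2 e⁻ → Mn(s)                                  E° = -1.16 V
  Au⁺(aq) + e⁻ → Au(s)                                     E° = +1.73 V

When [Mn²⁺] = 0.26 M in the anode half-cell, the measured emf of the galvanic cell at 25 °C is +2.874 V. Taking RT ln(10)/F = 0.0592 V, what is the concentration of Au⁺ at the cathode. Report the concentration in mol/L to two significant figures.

Au⁺/Au is the cathode, Mn²⁺/Mn the anode: E°cell = +2.89 V, n = 2.
Overall reaction: 2 Au⁺(aq) + Mn(s) → 2 Au(s) + Mn²⁺(aq); Q = [Mn²⁺]^1/[Au⁺]^2.
From E = E° − (0.0592/n) log Q: log Q = (E° − E)·n/0.0592 = (+2.89 − (+2.874))·2/0.0592 = 0.5405.
So 2·log[Au⁺] = 1·log(0.26) − log Q = -0.5850 − (0.5405) = -1.1255; log[Au⁺] = -1.1255 / 2 = -0.5627; [Au⁺] = 10^(-0.5627) ≈ 0.27 M.

0.27 M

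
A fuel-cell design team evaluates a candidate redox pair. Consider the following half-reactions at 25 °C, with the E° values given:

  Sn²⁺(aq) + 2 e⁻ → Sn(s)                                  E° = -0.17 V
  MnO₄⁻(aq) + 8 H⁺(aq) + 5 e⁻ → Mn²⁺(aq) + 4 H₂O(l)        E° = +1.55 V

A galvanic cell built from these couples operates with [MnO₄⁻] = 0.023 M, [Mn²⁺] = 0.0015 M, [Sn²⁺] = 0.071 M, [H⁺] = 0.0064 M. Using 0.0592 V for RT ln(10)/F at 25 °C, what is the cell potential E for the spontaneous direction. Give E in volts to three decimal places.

+1.560 V

MnO₄⁻/Mn²⁺ is the cathode (higher E°), Sn²⁺/Sn the anode: E°cell = +1.55 − (-0.17) = +1.72 V, n = 10.
Overall: 2 MnO₄⁻(aq) + 16 H⁺(aq) + 5 Sn(s) → 2 Mn²⁺(aq) + 8 H₂O(l) + 5 Sn²⁺(aq)
Q = [Mn²⁺]^2·[Sn²⁺]^5 / ([MnO₄⁻]^2·[H⁺]^16); log Q = 26.986.
E = E° − (0.0592/n) log Q = +1.72 − (0.0592/10)(26.986) = +1.560 V.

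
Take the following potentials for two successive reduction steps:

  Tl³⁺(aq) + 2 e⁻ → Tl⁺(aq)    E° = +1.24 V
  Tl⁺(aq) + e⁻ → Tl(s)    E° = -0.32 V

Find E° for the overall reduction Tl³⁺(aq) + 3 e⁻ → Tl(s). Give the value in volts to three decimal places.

Standard free energies of sequential steps add: ΔG°₃ = ΔG°₁ + ΔG°₂, so n₃E°₃ = n₁E°₁ + n₂E°₂.
E°₃ = (2×+1.24 + 1×-0.32) / 3 = (+2.160) / 3 = +0.720 V.

+0.720 V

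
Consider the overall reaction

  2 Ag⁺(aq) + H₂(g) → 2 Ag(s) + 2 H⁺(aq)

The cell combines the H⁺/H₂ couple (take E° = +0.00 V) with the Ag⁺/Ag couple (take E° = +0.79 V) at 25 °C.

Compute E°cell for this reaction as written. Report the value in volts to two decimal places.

+0.79 V

The Ag⁺/Ag couple has the higher reduction potential, so it is the cathode; H⁺/H₂ is oxidised at the anode.
E°cell = E°(cathode) − E°(anode) = (+0.79) − (+0.00) = +0.79 V.
Since E°cell > 0, the reaction is spontaneous under standard conditions.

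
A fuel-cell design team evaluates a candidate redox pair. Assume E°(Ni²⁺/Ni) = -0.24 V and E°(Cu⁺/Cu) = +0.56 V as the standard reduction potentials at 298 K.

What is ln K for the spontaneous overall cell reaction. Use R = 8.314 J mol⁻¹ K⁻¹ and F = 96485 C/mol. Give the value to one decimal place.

Cathode: Cu⁺/Cu; anode: Ni²⁺/Ni. E°cell = (+0.56) − (-0.24) = +0.80 V, with n = 2.
ΔG° = −nFE° = −RT ln K, so ln K = nFE°/(RT) = (2)(96485)(+0.80) / ((8.314)(298)) = 62.309.

62.3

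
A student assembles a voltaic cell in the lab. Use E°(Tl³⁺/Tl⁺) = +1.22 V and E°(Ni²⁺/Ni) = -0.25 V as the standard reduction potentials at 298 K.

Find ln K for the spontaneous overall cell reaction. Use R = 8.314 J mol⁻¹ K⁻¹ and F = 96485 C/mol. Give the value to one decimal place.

114.5

Cathode: Tl³⁺/Tl⁺; anode: Ni²⁺/Ni. E°cell = (+1.22) − (-0.25) = +1.47 V, with n = 2.
ΔG° = −nFE° = −RT ln K, so ln K = nFE°/(RT) = (2)(96485)(+1.47) / ((8.314)(298)) = 114.494.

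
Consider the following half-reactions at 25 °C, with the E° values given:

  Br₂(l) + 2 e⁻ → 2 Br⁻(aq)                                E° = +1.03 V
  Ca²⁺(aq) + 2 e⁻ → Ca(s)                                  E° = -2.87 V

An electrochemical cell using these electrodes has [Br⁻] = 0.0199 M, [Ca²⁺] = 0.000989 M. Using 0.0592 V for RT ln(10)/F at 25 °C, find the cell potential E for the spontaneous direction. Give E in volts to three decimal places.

Br₂/Br⁻ is the cathode (higher E°), Ca²⁺/Ca the anode: E°cell = +1.03 − (-2.87) = +3.90 V, n = 2.
Overall: Br₂(l) + Ca(s) → 2 Br⁻(aq) + Ca²⁺(aq)
Q = [Br⁻]^2·[Ca²⁺]; log Q = -6.407.
E = E° − (0.0592/n) log Q = +3.90 − (0.0592/2)(-6.407) = +4.090 V.

+4.090 V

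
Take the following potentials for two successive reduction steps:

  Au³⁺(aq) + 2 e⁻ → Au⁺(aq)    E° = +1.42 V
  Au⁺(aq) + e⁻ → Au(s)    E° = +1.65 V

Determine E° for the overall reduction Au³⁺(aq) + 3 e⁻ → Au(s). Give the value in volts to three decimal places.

+1.497 V

Standard free energies of sequential steps add: ΔG°₃ = ΔG°₁ + ΔG°₂, so n₃E°₃ = n₁E°₁ + n₂E°₂.
E°₃ = (2×+1.42 + 1×+1.65) / 3 = (+4.490) / 3 = +1.497 V.
E° values themselves are not directly additive — weighting by electron count is essential.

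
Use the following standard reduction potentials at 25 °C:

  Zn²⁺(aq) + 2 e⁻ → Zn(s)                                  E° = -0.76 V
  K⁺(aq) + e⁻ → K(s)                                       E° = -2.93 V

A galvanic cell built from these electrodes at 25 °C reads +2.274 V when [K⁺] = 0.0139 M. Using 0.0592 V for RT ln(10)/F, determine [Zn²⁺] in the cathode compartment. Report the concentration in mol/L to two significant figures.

Zn²⁺/Zn is the cathode, K⁺/K the anode: E°cell = +2.17 V, n = 2.
Overall reaction: Zn²⁺(aq) + 2 K(s) → Zn(s) + 2 K⁺(aq); Q = [K⁺]^2/[Zn²⁺]^1.
From E = E° − (0.0592/n) log Q: log Q = (E° − E)·n/0.0592 = (+2.17 − (+2.274))·2/0.0592 = -3.5135.
So 1·log[Zn²⁺] = 2·log(0.0139) − log Q = -3.7140 − (-3.5135) = -0.2005; [Zn²⁺] = 10^(-0.2005) ≈ 0.63 M.

0.63 M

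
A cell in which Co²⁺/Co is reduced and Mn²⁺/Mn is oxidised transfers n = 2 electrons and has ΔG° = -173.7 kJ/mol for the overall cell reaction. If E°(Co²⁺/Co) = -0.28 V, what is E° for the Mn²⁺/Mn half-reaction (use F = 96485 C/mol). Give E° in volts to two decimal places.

-1.18 V

E°cell = −ΔG°/(nF) = −(-173.7×10³)/((2)(96485)) = +0.900 V.
Since Co²⁺/Co is the cathode and Mn²⁺/Mn the anode, E°cell = E°(Co²⁺/Co) − E°(Mn²⁺/Mn).
So E°(Mn²⁺/Mn) = E°(Co²⁺/Co) − E°cell = (-0.28) − (+0.900) = -1.18 V.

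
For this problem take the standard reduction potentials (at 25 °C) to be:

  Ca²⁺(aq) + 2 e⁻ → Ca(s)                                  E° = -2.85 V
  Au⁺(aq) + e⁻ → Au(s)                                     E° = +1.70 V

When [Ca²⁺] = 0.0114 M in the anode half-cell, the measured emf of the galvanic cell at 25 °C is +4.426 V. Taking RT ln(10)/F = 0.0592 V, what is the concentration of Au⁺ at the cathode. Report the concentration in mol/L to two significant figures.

0.00086 M

Au⁺/Au is the cathode, Ca²⁺/Ca the anode: E°cell = +4.55 V, n = 2.
Overall reaction: 2 Au⁺(aq) + Ca(s) → 2 Au(s) + Ca²⁺(aq); Q = [Ca²⁺]^1/[Au⁺]^2.
From E = E° − (0.0592/n) log Q: log Q = (E° − E)·n/0.0592 = (+4.55 − (+4.426))·2/0.0592 = 4.1892.
So 2·log[Au⁺] = 1·log(0.0114) − log Q = -1.9431 − (4.1892) = -6.1323; log[Au⁺] = -6.1323 / 2 = -3.0661; [Au⁺] = 10^(-3.0661) ≈ 0.00086 M.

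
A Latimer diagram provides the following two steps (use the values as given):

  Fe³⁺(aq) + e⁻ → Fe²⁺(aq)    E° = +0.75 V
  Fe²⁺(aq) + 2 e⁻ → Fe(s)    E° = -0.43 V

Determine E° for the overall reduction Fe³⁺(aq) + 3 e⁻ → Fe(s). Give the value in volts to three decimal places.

Standard free energies of sequential steps add: ΔG°₃ = ΔG°₁ + ΔG°₂, so n₃E°₃ = n₁E°₁ + n₂E°₂.
E°₃ = (1×+0.75 + 2×-0.43) / 3 = (-0.110) / 3 = -0.037 V.
Simply averaging or adding the two E° values would be wrong; the electron-weighted sum is required.

-0.037 V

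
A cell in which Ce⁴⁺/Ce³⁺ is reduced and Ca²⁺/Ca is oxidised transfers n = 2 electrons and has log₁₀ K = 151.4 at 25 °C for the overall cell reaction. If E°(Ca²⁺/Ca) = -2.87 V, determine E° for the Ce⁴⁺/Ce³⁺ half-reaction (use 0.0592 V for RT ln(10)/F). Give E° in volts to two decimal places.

E°cell = (0.0592/n)·log K = (0.0592/2)(151.4) = +4.481 V.
Since Ce⁴⁺/Ce³⁺ is the cathode and Ca²⁺/Ca the anode, E°cell = E°(Ce⁴⁺/Ce³⁺) − E°(Ca²⁺/Ca).
So E°(Ce⁴⁺/Ce³⁺) = E°cell + E°(Ca²⁺/Ca) = +4.481 + (-2.87) = +1.61 V.

+1.61 V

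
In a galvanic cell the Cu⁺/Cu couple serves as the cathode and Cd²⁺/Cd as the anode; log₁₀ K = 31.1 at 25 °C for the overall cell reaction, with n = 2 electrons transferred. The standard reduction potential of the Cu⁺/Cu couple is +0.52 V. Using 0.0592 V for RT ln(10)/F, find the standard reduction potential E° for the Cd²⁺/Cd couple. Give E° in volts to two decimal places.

E°cell = (0.0592/n)·log K = (0.0592/2)(31.1) = +0.921 V.
Since Cu⁺/Cu is the cathode and Cd²⁺/Cd the anode, E°cell = E°(Cu⁺/Cu) − E°(Cd²⁺/Cd).
So E°(Cd²⁺/Cd) = E°(Cu⁺/Cu) − E°cell = (+0.52) − (+0.921) = -0.40 V.

-0.40 V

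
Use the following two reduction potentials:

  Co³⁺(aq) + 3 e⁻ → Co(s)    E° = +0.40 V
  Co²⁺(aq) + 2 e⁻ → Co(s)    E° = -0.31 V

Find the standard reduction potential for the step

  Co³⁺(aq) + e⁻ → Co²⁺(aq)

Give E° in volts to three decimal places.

+1.820 V

Sequential free energies add, so n₃E°₃ = n₁E°₁ + n₂E°₂.
With n₃ = 3, and the known step contributing 2×(-0.31) V, the unknown satisfies 1·E° = 3×(+0.40) − 2×(-0.31) = +1.820.
E° = +1.820 / 1 = +1.820 V.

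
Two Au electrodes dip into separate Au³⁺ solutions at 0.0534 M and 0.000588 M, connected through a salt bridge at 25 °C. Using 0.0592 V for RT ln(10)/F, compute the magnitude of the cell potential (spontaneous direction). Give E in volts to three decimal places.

+0.039 V

For a concentration cell E°cell = 0. The 0.0534 M side is the cathode (reduction is favoured where [Au³⁺] is higher).
With n = 3, E = −(0.0592/3) log([Au³⁺]ₐₙ/[Au³⁺]꜀ₐₜ) = −(0.0592/3) log(0.000588/0.0534) = −(0.0592/3)(-1.958) = +0.039 V.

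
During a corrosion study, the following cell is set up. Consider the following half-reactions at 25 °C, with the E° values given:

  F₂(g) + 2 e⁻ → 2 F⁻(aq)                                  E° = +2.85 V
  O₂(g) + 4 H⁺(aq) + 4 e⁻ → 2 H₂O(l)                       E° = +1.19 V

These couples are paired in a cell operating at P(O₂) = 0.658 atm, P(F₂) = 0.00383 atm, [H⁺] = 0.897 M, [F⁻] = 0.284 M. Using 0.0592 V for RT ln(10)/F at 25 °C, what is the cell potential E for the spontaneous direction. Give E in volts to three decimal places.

+1.626 V

F₂/F⁻ is the cathode (higher E°), O₂/H₂O the anode: E°cell = +2.85 − (+1.19) = +1.66 V, n = 4.
Overall: 2 F₂(g) + 2 H₂O(l) → 4 F⁻(aq) + O₂(g) + 4 H⁺(aq)
Q = [F⁻]^4·P(O₂)·[H⁺]^4 / (P(F₂)^2); log Q = 2.276.
E = E° − (0.0592/n) log Q = +1.66 − (0.0592/4)(2.276) = +1.626 V.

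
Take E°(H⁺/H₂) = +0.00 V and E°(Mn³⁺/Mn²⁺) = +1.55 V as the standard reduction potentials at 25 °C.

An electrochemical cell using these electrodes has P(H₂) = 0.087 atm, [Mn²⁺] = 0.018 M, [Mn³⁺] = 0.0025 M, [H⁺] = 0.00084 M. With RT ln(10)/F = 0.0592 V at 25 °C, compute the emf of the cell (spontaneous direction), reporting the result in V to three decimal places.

+1.650 V

Mn³⁺/Mn²⁺ is the cathode (higher E°), H⁺/H₂ the anode: E°cell = +1.55 − (+0.00) = +1.55 V, n = 2.
Overall: 2 Mn³⁺(aq) + H₂(g) → 2 Mn²⁺(aq) + 2 H⁺(aq)
Q = [Mn²⁺]^2·[H⁺]^2 / ([Mn³⁺]^2·P(H₂)); log Q = -3.376.
E = E° − (0.0592/n) log Q = +1.55 − (0.0592/2)(-3.376) = +1.650 V.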